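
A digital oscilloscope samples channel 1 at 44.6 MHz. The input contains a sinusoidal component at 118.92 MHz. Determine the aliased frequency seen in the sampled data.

14.88 MHz

118.92 MHz mod fs = 29.72 MHz.
29.72 MHz > fs/2 = 22.3 MHz, folds to fs − 29.72 MHz = 14.88 MHz.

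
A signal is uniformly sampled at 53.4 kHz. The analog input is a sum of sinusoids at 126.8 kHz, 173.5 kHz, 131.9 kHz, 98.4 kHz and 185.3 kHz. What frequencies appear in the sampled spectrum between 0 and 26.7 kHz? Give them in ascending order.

8.4 kHz, 13.3 kHz, 20 kHz, 25.1 kHz

fs/2 = 26.7 kHz.
126.8 kHz mod fs = 20 kHz.
20 kHz ≤ fs/2 = 26.7 kHz, appears at 20 kHz.
173.5 kHz mod fs = 13.3 kHz.
13.3 kHz ≤ fs/2 = 26.7 kHz, appears at 13.3 kHz.
131.9 kHz mod fs = 25.1 kHz.
25.1 kHz ≤ fs/2 = 26.7 kHz, appears at 25.1 kHz.
98.4 kHz mod fs = 45 kHz.
45 kHz > fs/2 = 26.7 kHz, folds to fs − 45 kHz = 8.4 kHz.
185.3 kHz mod fs = 25.1 kHz.
25.1 kHz ≤ fs/2 = 26.7 kHz, appears at 25.1 kHz.
Distinct values: {8.4 kHz, 13.3 kHz, 20 kHz, 25.1 kHz}.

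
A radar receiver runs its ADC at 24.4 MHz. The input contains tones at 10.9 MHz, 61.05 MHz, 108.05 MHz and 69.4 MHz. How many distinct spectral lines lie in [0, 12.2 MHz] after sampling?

fs/2 = 12.2 MHz.
10.9 MHz ≤ fs/2 = 12.2 MHz, passes unchanged.
61.05 MHz mod fs = 12.25 MHz.
12.25 MHz > fs/2 = 12.2 MHz, folds to fs − 12.25 MHz = 12.15 MHz.
108.05 MHz mod fs = 10.45 MHz.
10.45 MHz ≤ fs/2 = 12.2 MHz, appears at 10.45 MHz.
69.4 MHz mod fs = 20.6 MHz.
20.6 MHz > fs/2 = 12.2 MHz, folds to fs − 20.6 MHz = 3.8 MHz.
Distinct values: {3.8 MHz, 10.45 MHz, 10.9 MHz, 12.15 MHz} → 4.

4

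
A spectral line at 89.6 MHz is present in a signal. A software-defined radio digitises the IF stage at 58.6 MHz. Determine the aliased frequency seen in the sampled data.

89.6 MHz mod fs = 31 MHz.
31 MHz > fs/2 = 29.3 MHz, folds to fs − 31 MHz = 27.6 MHz.

27.6 MHz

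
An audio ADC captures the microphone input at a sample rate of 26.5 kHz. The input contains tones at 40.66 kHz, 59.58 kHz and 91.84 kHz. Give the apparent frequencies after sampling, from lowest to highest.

6.58 kHz, 12.34 kHz

fs/2 = 13.25 kHz.
40.66 kHz mod fs = 14.16 kHz.
14.16 kHz > fs/2 = 13.25 kHz, folds to fs − 14.16 kHz = 12.34 kHz.
59.58 kHz mod fs = 6.58 kHz.
6.58 kHz ≤ fs/2 = 13.25 kHz, appears at 6.58 kHz.
91.84 kHz mod fs = 12.34 kHz.
12.34 kHz ≤ fs/2 = 13.25 kHz, appears at 12.34 kHz.
Distinct values: {6.58 kHz, 12.34 kHz}.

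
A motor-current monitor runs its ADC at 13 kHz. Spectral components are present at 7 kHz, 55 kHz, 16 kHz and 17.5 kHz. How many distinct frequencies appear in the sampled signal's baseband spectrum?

3

fs/2 = 6.5 kHz.
7 kHz > fs/2 = 6.5 kHz, folds to fs − 7 kHz = 6 kHz.
55 kHz mod fs = 3 kHz.
3 kHz ≤ fs/2 = 6.5 kHz, appears at 3 kHz.
16 kHz mod fs = 3 kHz.
3 kHz ≤ fs/2 = 6.5 kHz, appears at 3 kHz.
17.5 kHz mod fs = 4.5 kHz.
4.5 kHz ≤ fs/2 = 6.5 kHz, appears at 4.5 kHz.
Distinct values: {3 kHz, 4.5 kHz, 6 kHz} → 3.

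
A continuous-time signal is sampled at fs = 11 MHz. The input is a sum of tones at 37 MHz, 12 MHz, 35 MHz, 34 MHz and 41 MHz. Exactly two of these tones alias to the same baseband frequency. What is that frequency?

fs/2 = 5.5 MHz.
37 MHz mod fs = 4 MHz.
4 MHz ≤ fs/2 = 5.5 MHz, appears at 4 MHz.
12 MHz mod fs = 1 MHz.
1 MHz ≤ fs/2 = 5.5 MHz, appears at 1 MHz.
35 MHz mod fs = 2 MHz.
2 MHz ≤ fs/2 = 5.5 MHz, appears at 2 MHz.
34 MHz mod fs = 1 MHz.
1 MHz ≤ fs/2 = 5.5 MHz, appears at 1 MHz.
41 MHz mod fs = 8 MHz.
8 MHz > fs/2 = 5.5 MHz, folds to fs − 8 MHz = 3 MHz.
12 MHz and 34 MHz both map to 1 MHz.

1 MHz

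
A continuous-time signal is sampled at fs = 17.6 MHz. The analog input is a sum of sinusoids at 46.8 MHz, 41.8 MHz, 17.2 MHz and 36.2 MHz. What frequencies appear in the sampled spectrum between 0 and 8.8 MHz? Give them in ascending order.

0.4 MHz, 1 MHz, 6 MHz, 6.6 MHz

fs/2 = 8.8 MHz.
46.8 MHz mod fs = 11.6 MHz.
11.6 MHz > fs/2 = 8.8 MHz, folds to fs − 11.6 MHz = 6 MHz.
41.8 MHz mod fs = 6.6 MHz.
6.6 MHz ≤ fs/2 = 8.8 MHz, appears at 6.6 MHz.
17.2 MHz > fs/2 = 8.8 MHz, folds to fs − 17.2 MHz = 0.4 MHz.
36.2 MHz mod fs = 1 MHz.
1 MHz ≤ fs/2 = 8.8 MHz, appears at 1 MHz.
Distinct values: {0.4 MHz, 1 MHz, 6 MHz, 6.6 MHz}.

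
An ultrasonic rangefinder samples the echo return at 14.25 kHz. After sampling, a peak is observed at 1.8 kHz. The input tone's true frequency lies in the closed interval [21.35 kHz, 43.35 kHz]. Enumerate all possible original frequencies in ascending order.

Frequencies that alias to 1.8 kHz are k·fs ± 1.8 kHz for integer k ≥ 0.
k=0: 1.8 kHz.
k=1: 12.45 kHz, 16.05 kHz.
k=2: 26.7 kHz, 30.3 kHz.
k=3: 40.95 kHz, 44.55 kHz.
k=4: 55.2 kHz, 58.8 kHz.
Within [21.35 kHz, 43.35 kHz]: 26.7 kHz, 30.3 kHz, 40.95 kHz.

26.7 kHz, 30.3 kHz, 40.95 kHz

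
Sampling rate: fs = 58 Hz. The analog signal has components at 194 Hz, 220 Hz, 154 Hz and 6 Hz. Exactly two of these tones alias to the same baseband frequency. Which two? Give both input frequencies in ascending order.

154 Hz, 194 Hz

fs/2 = 29 Hz.
194 Hz mod fs = 20 Hz.
20 Hz ≤ fs/2 = 29 Hz, appears at 20 Hz.
220 Hz mod fs = 46 Hz.
46 Hz > fs/2 = 29 Hz, folds to fs − 46 Hz = 12 Hz.
154 Hz mod fs = 38 Hz.
38 Hz > fs/2 = 29 Hz, folds to fs − 38 Hz = 20 Hz.
6 Hz ≤ fs/2 = 29 Hz, passes unchanged.
154 Hz and 194 Hz both map to 20 Hz.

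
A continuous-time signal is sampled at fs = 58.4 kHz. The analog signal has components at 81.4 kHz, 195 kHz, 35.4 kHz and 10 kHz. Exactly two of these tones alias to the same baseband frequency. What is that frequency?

23 kHz

fs/2 = 29.2 kHz.
81.4 kHz mod fs = 23 kHz.
23 kHz ≤ fs/2 = 29.2 kHz, appears at 23 kHz.
195 kHz mod fs = 19.8 kHz.
19.8 kHz ≤ fs/2 = 29.2 kHz, appears at 19.8 kHz.
35.4 kHz > fs/2 = 29.2 kHz, folds to fs − 35.4 kHz = 23 kHz.
10 kHz ≤ fs/2 = 29.2 kHz, passes unchanged.
35.4 kHz and 81.4 kHz both map to 23 kHz.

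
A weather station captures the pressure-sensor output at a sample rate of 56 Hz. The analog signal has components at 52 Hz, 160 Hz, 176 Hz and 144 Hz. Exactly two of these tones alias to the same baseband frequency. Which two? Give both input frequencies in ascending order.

fs/2 = 28 Hz.
52 Hz > fs/2 = 28 Hz, folds to fs − 52 Hz = 4 Hz.
160 Hz mod fs = 48 Hz.
48 Hz > fs/2 = 28 Hz, folds to fs − 48 Hz = 8 Hz.
176 Hz mod fs = 8 Hz.
8 Hz ≤ fs/2 = 28 Hz, appears at 8 Hz.
144 Hz mod fs = 32 Hz.
32 Hz > fs/2 = 28 Hz, folds to fs − 32 Hz = 24 Hz.
160 Hz and 176 Hz both map to 8 Hz.

160 Hz, 176 Hz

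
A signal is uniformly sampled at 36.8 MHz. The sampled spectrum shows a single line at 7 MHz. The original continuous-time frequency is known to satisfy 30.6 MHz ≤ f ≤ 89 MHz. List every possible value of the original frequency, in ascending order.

43.8 MHz, 66.6 MHz, 80.6 MHz

Frequencies that alias to 7 MHz are k·fs ± 7 MHz for integer k ≥ 0.
k=0: 7 MHz.
k=1: 29.8 MHz, 43.8 MHz.
k=2: 66.6 MHz, 80.6 MHz.
k=3: 103.4 MHz, 117.4 MHz.
Within [30.6 MHz, 89 MHz]: 43.8 MHz, 66.6 MHz, 80.6 MHz.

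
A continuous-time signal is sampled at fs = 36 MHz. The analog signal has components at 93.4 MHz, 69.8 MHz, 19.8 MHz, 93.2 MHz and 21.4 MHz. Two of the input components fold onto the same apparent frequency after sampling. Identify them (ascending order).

21.4 MHz, 93.4 MHz

fs/2 = 18 MHz.
93.4 MHz mod fs = 21.4 MHz.
21.4 MHz > fs/2 = 18 MHz, folds to fs − 21.4 MHz = 14.6 MHz.
69.8 MHz mod fs = 33.8 MHz.
33.8 MHz > fs/2 = 18 MHz, folds to fs − 33.8 MHz = 2.2 MHz.
19.8 MHz > fs/2 = 18 MHz, folds to fs − 19.8 MHz = 16.2 MHz.
93.2 MHz mod fs = 21.2 MHz.
21.2 MHz > fs/2 = 18 MHz, folds to fs − 21.2 MHz = 14.8 MHz.
21.4 MHz > fs/2 = 18 MHz, folds to fs − 21.4 MHz = 14.6 MHz.
21.4 MHz and 93.4 MHz both map to 14.6 MHz.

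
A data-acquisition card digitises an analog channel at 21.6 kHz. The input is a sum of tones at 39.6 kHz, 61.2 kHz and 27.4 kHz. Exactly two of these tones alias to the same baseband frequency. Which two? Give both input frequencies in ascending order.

fs/2 = 10.8 kHz.
39.6 kHz mod fs = 18 kHz.
18 kHz > fs/2 = 10.8 kHz, folds to fs − 18 kHz = 3.6 kHz.
61.2 kHz mod fs = 18 kHz.
18 kHz > fs/2 = 10.8 kHz, folds to fs − 18 kHz = 3.6 kHz.
27.4 kHz mod fs = 5.8 kHz.
5.8 kHz ≤ fs/2 = 10.8 kHz, appears at 5.8 kHz.
39.6 kHz and 61.2 kHz both map to 3.6 kHz.

39.6 kHz, 61.2 kHz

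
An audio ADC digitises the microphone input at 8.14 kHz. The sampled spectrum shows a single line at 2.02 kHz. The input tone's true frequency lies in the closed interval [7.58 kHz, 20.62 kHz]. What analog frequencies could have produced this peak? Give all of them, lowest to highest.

10.16 kHz, 14.26 kHz, 18.3 kHz

Frequencies that alias to 2.02 kHz are k·fs ± 2.02 kHz for integer k ≥ 0.
k=0: 2.02 kHz.
k=1: 6.12 kHz, 10.16 kHz.
k=2: 14.26 kHz, 18.3 kHz.
k=3: 22.4 kHz, 26.44 kHz.
Within [7.58 kHz, 20.62 kHz]: 10.16 kHz, 14.26 kHz, 18.3 kHz.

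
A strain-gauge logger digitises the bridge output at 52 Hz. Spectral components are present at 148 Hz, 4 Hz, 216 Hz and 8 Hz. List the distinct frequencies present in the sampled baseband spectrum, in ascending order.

fs/2 = 26 Hz.
148 Hz mod fs = 44 Hz.
44 Hz > fs/2 = 26 Hz, folds to fs − 44 Hz = 8 Hz.
4 Hz ≤ fs/2 = 26 Hz, passes unchanged.
216 Hz mod fs = 8 Hz.
8 Hz ≤ fs/2 = 26 Hz, appears at 8 Hz.
8 Hz ≤ fs/2 = 26 Hz, passes unchanged.
Distinct values: {4 Hz, 8 Hz}.

4 Hz, 8 Hz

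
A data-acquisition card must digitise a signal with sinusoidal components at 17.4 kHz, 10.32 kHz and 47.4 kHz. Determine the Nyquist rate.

94.8 kHz

Highest-frequency component: 47.4 kHz.
Nyquist rate = 2 × 47.4 kHz = 94.8 kHz.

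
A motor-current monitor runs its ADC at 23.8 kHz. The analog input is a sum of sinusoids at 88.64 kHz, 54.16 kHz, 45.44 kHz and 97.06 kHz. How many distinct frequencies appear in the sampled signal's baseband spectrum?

fs/2 = 11.9 kHz.
88.64 kHz mod fs = 17.24 kHz.
17.24 kHz > fs/2 = 11.9 kHz, folds to fs − 17.24 kHz = 6.56 kHz.
54.16 kHz mod fs = 6.56 kHz.
6.56 kHz ≤ fs/2 = 11.9 kHz, appears at 6.56 kHz.
45.44 kHz mod fs = 21.64 kHz.
21.64 kHz > fs/2 = 11.9 kHz, folds to fs − 21.64 kHz = 2.16 kHz.
97.06 kHz mod fs = 1.86 kHz.
1.86 kHz ≤ fs/2 = 11.9 kHz, appears at 1.86 kHz.
Distinct values: {1.86 kHz, 2.16 kHz, 6.56 kHz} → 3.

3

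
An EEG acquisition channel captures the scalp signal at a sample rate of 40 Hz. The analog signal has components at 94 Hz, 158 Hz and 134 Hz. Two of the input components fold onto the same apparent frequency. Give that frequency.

14 Hz

fs/2 = 20 Hz.
94 Hz mod fs = 14 Hz.
14 Hz ≤ fs/2 = 20 Hz, appears at 14 Hz.
158 Hz mod fs = 38 Hz.
38 Hz > fs/2 = 20 Hz, folds to fs − 38 Hz = 2 Hz.
134 Hz mod fs = 14 Hz.
14 Hz ≤ fs/2 = 20 Hz, appears at 14 Hz.
94 Hz and 134 Hz both map to 14 Hz.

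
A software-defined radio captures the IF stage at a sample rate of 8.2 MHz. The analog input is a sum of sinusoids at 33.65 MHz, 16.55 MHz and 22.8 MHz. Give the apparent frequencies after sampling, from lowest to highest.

fs/2 = 4.1 MHz.
33.65 MHz mod fs = 0.85 MHz.
0.85 MHz ≤ fs/2 = 4.1 MHz, appears at 0.85 MHz.
16.55 MHz mod fs = 0.15 MHz.
0.15 MHz ≤ fs/2 = 4.1 MHz, appears at 0.15 MHz.
22.8 MHz mod fs = 6.4 MHz.
6.4 MHz > fs/2 = 4.1 MHz, folds to fs − 6.4 MHz = 1.8 MHz.
Distinct values: {0.15 MHz, 0.85 MHz, 1.8 MHz}.

0.15 MHz, 0.85 MHz, 1.8 MHz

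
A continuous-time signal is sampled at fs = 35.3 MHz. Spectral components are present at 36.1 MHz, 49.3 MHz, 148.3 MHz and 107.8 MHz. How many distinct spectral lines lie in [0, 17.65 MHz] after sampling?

4

fs/2 = 17.65 MHz.
36.1 MHz mod fs = 0.8 MHz.
0.8 MHz ≤ fs/2 = 17.65 MHz, appears at 0.8 MHz.
49.3 MHz mod fs = 14 MHz.
14 MHz ≤ fs/2 = 17.65 MHz, appears at 14 MHz.
148.3 MHz mod fs = 7.1 MHz.
7.1 MHz ≤ fs/2 = 17.65 MHz, appears at 7.1 MHz.
107.8 MHz mod fs = 1.9 MHz.
1.9 MHz ≤ fs/2 = 17.65 MHz, appears at 1.9 MHz.
Distinct values: {0.8 MHz, 1.9 MHz, 7.1 MHz, 14 MHz} → 4.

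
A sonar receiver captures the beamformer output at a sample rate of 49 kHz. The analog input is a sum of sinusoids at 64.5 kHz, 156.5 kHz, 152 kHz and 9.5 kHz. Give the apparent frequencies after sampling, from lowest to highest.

5 kHz, 9.5 kHz, 15.5 kHz

fs/2 = 24.5 kHz.
64.5 kHz mod fs = 15.5 kHz.
15.5 kHz ≤ fs/2 = 24.5 kHz, appears at 15.5 kHz.
156.5 kHz mod fs = 9.5 kHz.
9.5 kHz ≤ fs/2 = 24.5 kHz, appears at 9.5 kHz.
152 kHz mod fs = 5 kHz.
5 kHz ≤ fs/2 = 24.5 kHz, appears at 5 kHz.
9.5 kHz ≤ fs/2 = 24.5 kHz, passes unchanged.
Distinct values: {5 kHz, 9.5 kHz, 15.5 kHz}.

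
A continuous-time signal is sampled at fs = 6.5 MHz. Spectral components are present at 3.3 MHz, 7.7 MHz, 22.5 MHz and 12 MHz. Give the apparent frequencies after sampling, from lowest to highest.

1 MHz, 1.2 MHz, 3 MHz, 3.2 MHz

fs/2 = 3.25 MHz.
3.3 MHz > fs/2 = 3.25 MHz, folds to fs − 3.3 MHz = 3.2 MHz.
7.7 MHz mod fs = 1.2 MHz.
1.2 MHz ≤ fs/2 = 3.25 MHz, appears at 1.2 MHz.
22.5 MHz mod fs = 3 MHz.
3 MHz ≤ fs/2 = 3.25 MHz, appears at 3 MHz.
12 MHz mod fs = 5.5 MHz.
5.5 MHz > fs/2 = 3.25 MHz, folds to fs − 5.5 MHz = 1 MHz.
Distinct values: {1 MHz, 1.2 MHz, 3 MHz, 3.2 MHz}.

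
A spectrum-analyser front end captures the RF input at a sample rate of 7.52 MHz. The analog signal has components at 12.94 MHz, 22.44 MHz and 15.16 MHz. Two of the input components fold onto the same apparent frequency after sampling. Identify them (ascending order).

fs/2 = 3.76 MHz.
12.94 MHz mod fs = 5.42 MHz.
5.42 MHz > fs/2 = 3.76 MHz, folds to fs − 5.42 MHz = 2.1 MHz.
22.44 MHz mod fs = 7.4 MHz.
7.4 MHz > fs/2 = 3.76 MHz, folds to fs − 7.4 MHz = 0.12 MHz.
15.16 MHz mod fs = 0.12 MHz.
0.12 MHz ≤ fs/2 = 3.76 MHz, appears at 0.12 MHz.
15.16 MHz and 22.44 MHz both map to 0.12 MHz.

15.16 MHz, 22.44 MHz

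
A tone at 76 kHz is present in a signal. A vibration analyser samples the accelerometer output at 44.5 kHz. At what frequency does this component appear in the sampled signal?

76 kHz mod fs = 31.5 kHz.
31.5 kHz > fs/2 = 22.25 kHz, folds to fs − 31.5 kHz = 13 kHz.

13 kHz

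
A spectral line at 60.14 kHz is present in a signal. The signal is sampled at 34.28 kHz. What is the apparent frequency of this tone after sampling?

8.42 kHz

60.14 kHz mod fs = 25.86 kHz.
25.86 kHz > fs/2 = 17.14 kHz, folds to fs − 25.86 kHz = 8.42 kHz.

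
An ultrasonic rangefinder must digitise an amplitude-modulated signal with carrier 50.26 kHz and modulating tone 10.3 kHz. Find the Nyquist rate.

AM sidebands sit at fc ± fm = 39.96 kHz and 60.56 kHz.
Highest-frequency component: 60.56 kHz.
Nyquist rate = 2 × 60.56 kHz = 121.12 kHz.

121.12 kHz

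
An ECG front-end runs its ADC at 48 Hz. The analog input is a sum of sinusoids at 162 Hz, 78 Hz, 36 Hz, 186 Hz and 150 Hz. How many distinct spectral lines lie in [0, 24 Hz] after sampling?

3

fs/2 = 24 Hz.
162 Hz mod fs = 18 Hz.
18 Hz ≤ fs/2 = 24 Hz, appears at 18 Hz.
78 Hz mod fs = 30 Hz.
30 Hz > fs/2 = 24 Hz, folds to fs − 30 Hz = 18 Hz.
36 Hz > fs/2 = 24 Hz, folds to fs − 36 Hz = 12 Hz.
186 Hz mod fs = 42 Hz.
42 Hz > fs/2 = 24 Hz, folds to fs − 42 Hz = 6 Hz.
150 Hz mod fs = 6 Hz.
6 Hz ≤ fs/2 = 24 Hz, appears at 6 Hz.
Distinct values: {6 Hz, 12 Hz, 18 Hz} → 3.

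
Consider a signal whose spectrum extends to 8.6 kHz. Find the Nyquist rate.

17.2 kHz

Nyquist rate = 2 × 8.6 kHz = 17.2 kHz.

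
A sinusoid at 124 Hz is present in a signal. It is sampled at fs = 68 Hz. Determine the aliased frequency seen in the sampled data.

124 Hz mod fs = 56 Hz.
56 Hz > fs/2 = 34 Hz, folds to fs − 56 Hz = 12 Hz.

12 Hz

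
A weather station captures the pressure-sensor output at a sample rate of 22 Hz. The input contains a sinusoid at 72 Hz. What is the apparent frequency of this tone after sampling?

6 Hz

72 Hz mod fs = 6 Hz.
6 Hz ≤ fs/2 = 11 Hz, appears at 6 Hz.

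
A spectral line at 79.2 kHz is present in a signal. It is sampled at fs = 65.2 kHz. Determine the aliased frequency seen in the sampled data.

79.2 kHz mod fs = 14 kHz.
14 kHz ≤ fs/2 = 32.6 kHz, appears at 14 kHz.

14 kHz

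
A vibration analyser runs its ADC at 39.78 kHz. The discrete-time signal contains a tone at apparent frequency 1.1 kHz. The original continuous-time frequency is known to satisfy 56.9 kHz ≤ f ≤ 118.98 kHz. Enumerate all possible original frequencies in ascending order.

Frequencies that alias to 1.1 kHz are k·fs ± 1.1 kHz for integer k ≥ 0.
k=0: 1.1 kHz.
k=1: 38.68 kHz, 40.88 kHz.
k=2: 78.46 kHz, 80.66 kHz.
k=3: 118.24 kHz, 120.44 kHz.
k=4: 158.02 kHz, 160.22 kHz.
Within [56.9 kHz, 118.98 kHz]: 78.46 kHz, 80.66 kHz, 118.24 kHz.

78.46 kHz, 80.66 kHz, 118.24 kHz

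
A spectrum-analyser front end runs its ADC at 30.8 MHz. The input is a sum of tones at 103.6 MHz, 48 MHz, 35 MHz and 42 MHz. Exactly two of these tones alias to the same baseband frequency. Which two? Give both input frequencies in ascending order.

42 MHz, 103.6 MHz

fs/2 = 15.4 MHz.
103.6 MHz mod fs = 11.2 MHz.
11.2 MHz ≤ fs/2 = 15.4 MHz, appears at 11.2 MHz.
48 MHz mod fs = 17.2 MHz.
17.2 MHz > fs/2 = 15.4 MHz, folds to fs − 17.2 MHz = 13.6 MHz.
35 MHz mod fs = 4.2 MHz.
4.2 MHz ≤ fs/2 = 15.4 MHz, appears at 4.2 MHz.
42 MHz mod fs = 11.2 MHz.
11.2 MHz ≤ fs/2 = 15.4 MHz, appears at 11.2 MHz.
42 MHz and 103.6 MHz both map to 11.2 MHz.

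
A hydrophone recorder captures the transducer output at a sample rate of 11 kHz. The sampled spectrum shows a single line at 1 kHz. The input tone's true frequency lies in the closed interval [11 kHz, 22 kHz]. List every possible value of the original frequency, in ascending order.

Frequencies that alias to 1 kHz are k·fs ± 1 kHz for integer k ≥ 0.
k=0: 1 kHz.
k=1: 10 kHz, 12 kHz.
k=2: 21 kHz, 23 kHz.
k=3: 32 kHz, 34 kHz.
Within [11 kHz, 22 kHz]: 12 kHz, 21 kHz.

12 kHz, 21 kHz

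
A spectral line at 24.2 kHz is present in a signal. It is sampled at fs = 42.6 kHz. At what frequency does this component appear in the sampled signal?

24.2 kHz > fs/2 = 21.3 kHz, folds to fs − 24.2 kHz = 18.4 kHz.

18.4 kHz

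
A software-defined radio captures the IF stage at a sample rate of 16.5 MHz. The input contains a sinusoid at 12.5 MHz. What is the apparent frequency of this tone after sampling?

4 MHz

12.5 MHz > fs/2 = 8.25 MHz, folds to fs − 12.5 MHz = 4 MHz.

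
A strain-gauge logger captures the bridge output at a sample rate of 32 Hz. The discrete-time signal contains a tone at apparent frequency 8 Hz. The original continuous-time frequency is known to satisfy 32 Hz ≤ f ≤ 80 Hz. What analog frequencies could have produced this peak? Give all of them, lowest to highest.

40 Hz, 56 Hz, 72 Hz

Frequencies that alias to 8 Hz are k·fs ± 8 Hz for integer k ≥ 0.
k=0: 8 Hz.
k=1: 24 Hz, 40 Hz.
k=2: 56 Hz, 72 Hz.
k=3: 88 Hz, 104 Hz.
Within [32 Hz, 80 Hz]: 40 Hz, 56 Hz, 72 Hz.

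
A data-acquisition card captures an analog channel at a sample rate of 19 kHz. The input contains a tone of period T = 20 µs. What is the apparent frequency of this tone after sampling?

7 kHz

T = 20 µs → f = 1/T = 50 kHz.
50 kHz mod fs = 12 kHz.
12 kHz > fs/2 = 9.5 kHz, folds to fs − 12 kHz = 7 kHz.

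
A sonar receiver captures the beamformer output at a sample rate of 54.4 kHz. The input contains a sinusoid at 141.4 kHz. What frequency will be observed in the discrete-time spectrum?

141.4 kHz mod fs = 32.6 kHz.
32.6 kHz > fs/2 = 27.2 kHz, folds to fs − 32.6 kHz = 21.8 kHz.

21.8 kHz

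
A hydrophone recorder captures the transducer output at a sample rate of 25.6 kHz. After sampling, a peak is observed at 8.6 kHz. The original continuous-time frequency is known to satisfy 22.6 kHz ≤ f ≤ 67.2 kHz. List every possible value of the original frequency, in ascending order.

Frequencies that alias to 8.6 kHz are k·fs ± 8.6 kHz for integer k ≥ 0.
k=0: 8.6 kHz.
k=1: 17 kHz, 34.2 kHz.
k=2: 42.6 kHz, 59.8 kHz.
k=3: 68.2 kHz, 85.4 kHz.
Within [22.6 kHz, 67.2 kHz]: 34.2 kHz, 42.6 kHz, 59.8 kHz.

34.2 kHz, 42.6 kHz, 59.8 kHz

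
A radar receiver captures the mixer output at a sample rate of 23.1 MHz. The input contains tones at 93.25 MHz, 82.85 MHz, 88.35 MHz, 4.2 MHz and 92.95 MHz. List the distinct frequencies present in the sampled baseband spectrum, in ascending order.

fs/2 = 11.55 MHz.
93.25 MHz mod fs = 0.85 MHz.
0.85 MHz ≤ fs/2 = 11.55 MHz, appears at 0.85 MHz.
82.85 MHz mod fs = 13.55 MHz.
13.55 MHz > fs/2 = 11.55 MHz, folds to fs − 13.55 MHz = 9.55 MHz.
88.35 MHz mod fs = 19.05 MHz.
19.05 MHz > fs/2 = 11.55 MHz, folds to fs − 19.05 MHz = 4.05 MHz.
4.2 MHz ≤ fs/2 = 11.55 MHz, passes unchanged.
92.95 MHz mod fs = 0.55 MHz.
0.55 MHz ≤ fs/2 = 11.55 MHz, appears at 0.55 MHz.
Distinct values: {0.55 MHz, 0.85 MHz, 4.05 MHz, 4.2 MHz, 9.55 MHz}.

0.55 MHz, 0.85 MHz, 4.05 MHz, 4.2 MHz, 9.55 MHz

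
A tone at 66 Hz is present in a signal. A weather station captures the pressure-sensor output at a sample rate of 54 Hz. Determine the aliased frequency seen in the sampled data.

66 Hz mod fs = 12 Hz.
12 Hz ≤ fs/2 = 27 Hz, appears at 12 Hz.

12 Hz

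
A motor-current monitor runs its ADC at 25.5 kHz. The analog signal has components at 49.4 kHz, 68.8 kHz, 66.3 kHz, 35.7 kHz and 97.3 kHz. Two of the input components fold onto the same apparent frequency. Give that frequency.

10.2 kHz

fs/2 = 12.75 kHz.
49.4 kHz mod fs = 23.9 kHz.
23.9 kHz > fs/2 = 12.75 kHz, folds to fs − 23.9 kHz = 1.6 kHz.
68.8 kHz mod fs = 17.8 kHz.
17.8 kHz > fs/2 = 12.75 kHz, folds to fs − 17.8 kHz = 7.7 kHz.
66.3 kHz mod fs = 15.3 kHz.
15.3 kHz > fs/2 = 12.75 kHz, folds to fs − 15.3 kHz = 10.2 kHz.
35.7 kHz mod fs = 10.2 kHz.
10.2 kHz ≤ fs/2 = 12.75 kHz, appears at 10.2 kHz.
97.3 kHz mod fs = 20.8 kHz.
20.8 kHz > fs/2 = 12.75 kHz, folds to fs − 20.8 kHz = 4.7 kHz.
35.7 kHz and 66.3 kHz both map to 10.2 kHz.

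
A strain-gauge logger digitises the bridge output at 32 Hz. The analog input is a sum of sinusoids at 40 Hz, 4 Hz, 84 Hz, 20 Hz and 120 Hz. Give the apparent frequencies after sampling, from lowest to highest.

fs/2 = 16 Hz.
40 Hz mod fs = 8 Hz.
8 Hz ≤ fs/2 = 16 Hz, appears at 8 Hz.
4 Hz ≤ fs/2 = 16 Hz, passes unchanged.
84 Hz mod fs = 20 Hz.
20 Hz > fs/2 = 16 Hz, folds to fs − 20 Hz = 12 Hz.
20 Hz > fs/2 = 16 Hz, folds to fs − 20 Hz = 12 Hz.
120 Hz mod fs = 24 Hz.
24 Hz > fs/2 = 16 Hz, folds to fs − 24 Hz = 8 Hz.
Distinct values: {4 Hz, 8 Hz, 12 Hz}.

4 Hz, 8 Hz, 12 Hz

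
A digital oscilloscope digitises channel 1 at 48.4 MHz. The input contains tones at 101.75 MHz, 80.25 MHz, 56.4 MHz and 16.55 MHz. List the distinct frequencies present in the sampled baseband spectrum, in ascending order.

fs/2 = 24.2 MHz.
101.75 MHz mod fs = 4.95 MHz.
4.95 MHz ≤ fs/2 = 24.2 MHz, appears at 4.95 MHz.
80.25 MHz mod fs = 31.85 MHz.
31.85 MHz > fs/2 = 24.2 MHz, folds to fs − 31.85 MHz = 16.55 MHz.
56.4 MHz mod fs = 8 MHz.
8 MHz ≤ fs/2 = 24.2 MHz, appears at 8 MHz.
16.55 MHz ≤ fs/2 = 24.2 MHz, passes unchanged.
Distinct values: {4.95 MHz, 8 MHz, 16.55 MHz}.

4.95 MHz, 8 MHz, 16.55 MHz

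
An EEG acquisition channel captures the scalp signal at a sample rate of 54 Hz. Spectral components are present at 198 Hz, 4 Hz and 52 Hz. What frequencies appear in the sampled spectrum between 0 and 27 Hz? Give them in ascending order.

2 Hz, 4 Hz, 18 Hz

fs/2 = 27 Hz.
198 Hz mod fs = 36 Hz.
36 Hz > fs/2 = 27 Hz, folds to fs − 36 Hz = 18 Hz.
4 Hz ≤ fs/2 = 27 Hz, passes unchanged.
52 Hz > fs/2 = 27 Hz, folds to fs − 52 Hz = 2 Hz.
Distinct values: {2 Hz, 4 Hz, 18 Hz}.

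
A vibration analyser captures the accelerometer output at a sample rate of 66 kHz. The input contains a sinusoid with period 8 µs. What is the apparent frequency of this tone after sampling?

T = 8 µs → f = 1/T = 125 kHz.
125 kHz mod fs = 59 kHz.
59 kHz > fs/2 = 33 kHz, folds to fs − 59 kHz = 7 kHz.

7 kHz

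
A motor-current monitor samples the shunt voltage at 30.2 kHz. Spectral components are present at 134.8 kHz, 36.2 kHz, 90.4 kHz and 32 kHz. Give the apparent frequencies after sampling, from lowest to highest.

0.2 kHz, 1.8 kHz, 6 kHz, 14 kHz

fs/2 = 15.1 kHz.
134.8 kHz mod fs = 14 kHz.
14 kHz ≤ fs/2 = 15.1 kHz, appears at 14 kHz.
36.2 kHz mod fs = 6 kHz.
6 kHz ≤ fs/2 = 15.1 kHz, appears at 6 kHz.
90.4 kHz mod fs = 30 kHz.
30 kHz > fs/2 = 15.1 kHz, folds to fs − 30 kHz = 0.2 kHz.
32 kHz mod fs = 1.8 kHz.
1.8 kHz ≤ fs/2 = 15.1 kHz, appears at 1.8 kHz.
Distinct values: {0.2 kHz, 1.8 kHz, 6 kHz, 14 kHz}.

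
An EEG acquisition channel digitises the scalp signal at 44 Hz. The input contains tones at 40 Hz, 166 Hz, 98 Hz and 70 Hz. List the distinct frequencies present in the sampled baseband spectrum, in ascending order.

fs/2 = 22 Hz.
40 Hz > fs/2 = 22 Hz, folds to fs − 40 Hz = 4 Hz.
166 Hz mod fs = 34 Hz.
34 Hz > fs/2 = 22 Hz, folds to fs − 34 Hz = 10 Hz.
98 Hz mod fs = 10 Hz.
10 Hz ≤ fs/2 = 22 Hz, appears at 10 Hz.
70 Hz mod fs = 26 Hz.
26 Hz > fs/2 = 22 Hz, folds to fs − 26 Hz = 18 Hz.
Distinct values: {4 Hz, 10 Hz, 18 Hz}.

4 Hz, 10 Hz, 18 Hz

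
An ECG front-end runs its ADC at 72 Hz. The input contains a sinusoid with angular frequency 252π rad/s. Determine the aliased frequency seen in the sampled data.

ω = 252π rad/s → f = ω/(2π) = 126 Hz.
126 Hz mod fs = 54 Hz.
54 Hz > fs/2 = 36 Hz, folds to fs − 54 Hz = 18 Hz.

18 Hz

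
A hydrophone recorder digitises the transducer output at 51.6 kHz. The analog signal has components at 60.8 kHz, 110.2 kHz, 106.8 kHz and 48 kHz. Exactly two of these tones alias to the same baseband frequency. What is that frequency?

fs/2 = 25.8 kHz.
60.8 kHz mod fs = 9.2 kHz.
9.2 kHz ≤ fs/2 = 25.8 kHz, appears at 9.2 kHz.
110.2 kHz mod fs = 7 kHz.
7 kHz ≤ fs/2 = 25.8 kHz, appears at 7 kHz.
106.8 kHz mod fs = 3.6 kHz.
3.6 kHz ≤ fs/2 = 25.8 kHz, appears at 3.6 kHz.
48 kHz > fs/2 = 25.8 kHz, folds to fs − 48 kHz = 3.6 kHz.
48 kHz and 106.8 kHz both map to 3.6 kHz.

3.6 kHz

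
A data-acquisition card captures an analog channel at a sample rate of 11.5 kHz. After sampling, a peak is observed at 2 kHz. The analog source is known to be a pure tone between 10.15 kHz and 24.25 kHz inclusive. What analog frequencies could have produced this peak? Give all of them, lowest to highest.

Frequencies that alias to 2 kHz are k·fs ± 2 kHz for integer k ≥ 0.
k=0: 2 kHz.
k=1: 9.5 kHz, 13.5 kHz.
k=2: 21 kHz, 25 kHz.
k=3: 32.5 kHz, 36.5 kHz.
Within [10.15 kHz, 24.25 kHz]: 13.5 kHz, 21 kHz.

13.5 kHz, 21 kHz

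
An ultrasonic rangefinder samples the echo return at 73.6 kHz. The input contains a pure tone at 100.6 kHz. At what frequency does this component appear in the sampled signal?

27 kHz

100.6 kHz mod fs = 27 kHz.
27 kHz ≤ fs/2 = 36.8 kHz, appears at 27 kHz.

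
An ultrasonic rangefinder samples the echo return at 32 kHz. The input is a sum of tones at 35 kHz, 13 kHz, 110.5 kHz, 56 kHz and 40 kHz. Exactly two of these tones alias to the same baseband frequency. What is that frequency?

8 kHz

fs/2 = 16 kHz.
35 kHz mod fs = 3 kHz.
3 kHz ≤ fs/2 = 16 kHz, appears at 3 kHz.
13 kHz ≤ fs/2 = 16 kHz, passes unchanged.
110.5 kHz mod fs = 14.5 kHz.
14.5 kHz ≤ fs/2 = 16 kHz, appears at 14.5 kHz.
56 kHz mod fs = 24 kHz.
24 kHz > fs/2 = 16 kHz, folds to fs − 24 kHz = 8 kHz.
40 kHz mod fs = 8 kHz.
8 kHz ≤ fs/2 = 16 kHz, appears at 8 kHz.
40 kHz and 56 kHz both map to 8 kHz.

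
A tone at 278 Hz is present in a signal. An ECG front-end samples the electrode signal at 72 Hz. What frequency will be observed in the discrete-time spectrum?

278 Hz mod fs = 62 Hz.
62 Hz > fs/2 = 36 Hz, folds to fs − 62 Hz = 10 Hz.

10 Hz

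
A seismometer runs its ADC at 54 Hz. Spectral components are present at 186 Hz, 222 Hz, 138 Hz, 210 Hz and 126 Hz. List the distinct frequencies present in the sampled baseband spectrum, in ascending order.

fs/2 = 27 Hz.
186 Hz mod fs = 24 Hz.
24 Hz ≤ fs/2 = 27 Hz, appears at 24 Hz.
222 Hz mod fs = 6 Hz.
6 Hz ≤ fs/2 = 27 Hz, appears at 6 Hz.
138 Hz mod fs = 30 Hz.
30 Hz > fs/2 = 27 Hz, folds to fs − 30 Hz = 24 Hz.
210 Hz mod fs = 48 Hz.
48 Hz > fs/2 = 27 Hz, folds to fs − 48 Hz = 6 Hz.
126 Hz mod fs = 18 Hz.
18 Hz ≤ fs/2 = 27 Hz, appears at 18 Hz.
Distinct values: {6 Hz, 18 Hz, 24 Hz}.

6 Hz, 18 Hz, 24 Hz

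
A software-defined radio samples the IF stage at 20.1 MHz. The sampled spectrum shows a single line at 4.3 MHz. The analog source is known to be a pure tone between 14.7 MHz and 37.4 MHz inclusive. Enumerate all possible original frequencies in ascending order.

Frequencies that alias to 4.3 MHz are k·fs ± 4.3 MHz for integer k ≥ 0.
k=0: 4.3 MHz.
k=1: 15.8 MHz, 24.4 MHz.
k=2: 35.9 MHz, 44.5 MHz.
k=3: 56 MHz, 64.6 MHz.
Within [14.7 MHz, 37.4 MHz]: 15.8 MHz, 24.4 MHz, 35.9 MHz.

15.8 MHz, 24.4 MHz, 35.9 MHz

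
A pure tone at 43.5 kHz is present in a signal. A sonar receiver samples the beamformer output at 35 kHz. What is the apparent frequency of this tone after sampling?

43.5 kHz mod fs = 8.5 kHz.
8.5 kHz ≤ fs/2 = 17.5 kHz, appears at 8.5 kHz.

8.5 kHz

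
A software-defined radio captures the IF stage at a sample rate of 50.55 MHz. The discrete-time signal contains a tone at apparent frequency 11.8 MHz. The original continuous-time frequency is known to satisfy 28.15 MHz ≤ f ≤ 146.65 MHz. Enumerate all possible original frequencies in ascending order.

Frequencies that alias to 11.8 MHz are k·fs ± 11.8 MHz for integer k ≥ 0.
k=0: 11.8 MHz.
k=1: 38.75 MHz, 62.35 MHz.
k=2: 89.3 MHz, 112.9 MHz.
k=3: 139.85 MHz, 163.45 MHz.
k=4: 190.4 MHz, 214 MHz.
Within [28.15 MHz, 146.65 MHz]: 38.75 MHz, 62.35 MHz, 89.3 MHz, 112.9 MHz, 139.85 MHz.

38.75 MHz, 62.35 MHz, 89.3 MHz, 112.9 MHz, 139.85 MHz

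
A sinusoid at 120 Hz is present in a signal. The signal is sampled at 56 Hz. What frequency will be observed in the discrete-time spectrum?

120 Hz mod fs = 8 Hz.
8 Hz ≤ fs/2 = 28 Hz, appears at 8 Hz.

8 Hz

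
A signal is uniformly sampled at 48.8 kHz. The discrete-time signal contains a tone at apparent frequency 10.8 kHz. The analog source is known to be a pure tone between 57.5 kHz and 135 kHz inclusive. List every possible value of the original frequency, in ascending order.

59.6 kHz, 86.8 kHz, 108.4 kHz

Frequencies that alias to 10.8 kHz are k·fs ± 10.8 kHz for integer k ≥ 0.
k=0: 10.8 kHz.
k=1: 38 kHz, 59.6 kHz.
k=2: 86.8 kHz, 108.4 kHz.
k=3: 135.6 kHz, 157.2 kHz.
Within [57.5 kHz, 135 kHz]: 59.6 kHz, 86.8 kHz, 108.4 kHz.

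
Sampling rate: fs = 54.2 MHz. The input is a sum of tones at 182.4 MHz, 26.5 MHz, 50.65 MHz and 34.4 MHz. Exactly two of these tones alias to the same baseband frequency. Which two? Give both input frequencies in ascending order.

fs/2 = 27.1 MHz.
182.4 MHz mod fs = 19.8 MHz.
19.8 MHz ≤ fs/2 = 27.1 MHz, appears at 19.8 MHz.
26.5 MHz ≤ fs/2 = 27.1 MHz, passes unchanged.
50.65 MHz > fs/2 = 27.1 MHz, folds to fs − 50.65 MHz = 3.55 MHz.
34.4 MHz > fs/2 = 27.1 MHz, folds to fs − 34.4 MHz = 19.8 MHz.
34.4 MHz and 182.4 MHz both map to 19.8 MHz.

34.4 MHz, 182.4 MHz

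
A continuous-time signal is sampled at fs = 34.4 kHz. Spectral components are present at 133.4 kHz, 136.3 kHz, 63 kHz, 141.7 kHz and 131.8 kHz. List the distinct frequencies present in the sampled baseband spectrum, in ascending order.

1.3 kHz, 4.1 kHz, 4.2 kHz, 5.8 kHz

fs/2 = 17.2 kHz.
133.4 kHz mod fs = 30.2 kHz.
30.2 kHz > fs/2 = 17.2 kHz, folds to fs − 30.2 kHz = 4.2 kHz.
136.3 kHz mod fs = 33.1 kHz.
33.1 kHz > fs/2 = 17.2 kHz, folds to fs − 33.1 kHz = 1.3 kHz.
63 kHz mod fs = 28.6 kHz.
28.6 kHz > fs/2 = 17.2 kHz, folds to fs − 28.6 kHz = 5.8 kHz.
141.7 kHz mod fs = 4.1 kHz.
4.1 kHz ≤ fs/2 = 17.2 kHz, appears at 4.1 kHz.
131.8 kHz mod fs = 28.6 kHz.
28.6 kHz > fs/2 = 17.2 kHz, folds to fs − 28.6 kHz = 5.8 kHz.
Distinct values: {1.3 kHz, 4.1 kHz, 4.2 kHz, 5.8 kHz}.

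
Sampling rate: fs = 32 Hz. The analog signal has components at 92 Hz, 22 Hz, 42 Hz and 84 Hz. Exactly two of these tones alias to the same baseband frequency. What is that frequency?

10 Hz

fs/2 = 16 Hz.
92 Hz mod fs = 28 Hz.
28 Hz > fs/2 = 16 Hz, folds to fs − 28 Hz = 4 Hz.
22 Hz > fs/2 = 16 Hz, folds to fs − 22 Hz = 10 Hz.
42 Hz mod fs = 10 Hz.
10 Hz ≤ fs/2 = 16 Hz, appears at 10 Hz.
84 Hz mod fs = 20 Hz.
20 Hz > fs/2 = 16 Hz, folds to fs − 20 Hz = 12 Hz.
22 Hz and 42 Hz both map to 10 Hz.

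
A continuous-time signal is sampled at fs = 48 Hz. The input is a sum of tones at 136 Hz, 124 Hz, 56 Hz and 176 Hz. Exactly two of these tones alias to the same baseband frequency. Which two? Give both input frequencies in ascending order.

56 Hz, 136 Hz

fs/2 = 24 Hz.
136 Hz mod fs = 40 Hz.
40 Hz > fs/2 = 24 Hz, folds to fs − 40 Hz = 8 Hz.
124 Hz mod fs = 28 Hz.
28 Hz > fs/2 = 24 Hz, folds to fs − 28 Hz = 20 Hz.
56 Hz mod fs = 8 Hz.
8 Hz ≤ fs/2 = 24 Hz, appears at 8 Hz.
176 Hz mod fs = 32 Hz.
32 Hz > fs/2 = 24 Hz, folds to fs − 32 Hz = 16 Hz.
56 Hz and 136 Hz both map to 8 Hz.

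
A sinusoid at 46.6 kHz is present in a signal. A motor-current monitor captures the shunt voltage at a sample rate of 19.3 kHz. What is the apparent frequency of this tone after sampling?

46.6 kHz mod fs = 8 kHz.
8 kHz ≤ fs/2 = 9.65 kHz, appears at 8 kHz.

8 kHz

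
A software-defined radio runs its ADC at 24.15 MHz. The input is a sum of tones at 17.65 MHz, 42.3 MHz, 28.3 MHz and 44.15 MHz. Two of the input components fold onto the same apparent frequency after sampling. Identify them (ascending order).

28.3 MHz, 44.15 MHz

fs/2 = 12.075 MHz.
17.65 MHz > fs/2 = 12.075 MHz, folds to fs − 17.65 MHz = 6.5 MHz.
42.3 MHz mod fs = 18.15 MHz.
18.15 MHz > fs/2 = 12.075 MHz, folds to fs − 18.15 MHz = 6 MHz.
28.3 MHz mod fs = 4.15 MHz.
4.15 MHz ≤ fs/2 = 12.075 MHz, appears at 4.15 MHz.
44.15 MHz mod fs = 20 MHz.
20 MHz > fs/2 = 12.075 MHz, folds to fs − 20 MHz = 4.15 MHz.
28.3 MHz and 44.15 MHz both map to 4.15 MHz.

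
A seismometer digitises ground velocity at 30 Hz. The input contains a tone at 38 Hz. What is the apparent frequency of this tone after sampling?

38 Hz mod fs = 8 Hz.
8 Hz ≤ fs/2 = 15 Hz, appears at 8 Hz.

8 Hz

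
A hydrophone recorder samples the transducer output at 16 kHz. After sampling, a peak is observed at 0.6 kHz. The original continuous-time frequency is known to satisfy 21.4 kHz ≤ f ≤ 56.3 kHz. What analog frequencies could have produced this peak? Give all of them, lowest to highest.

Frequencies that alias to 0.6 kHz are k·fs ± 0.6 kHz for integer k ≥ 0.
k=0: 0.6 kHz.
k=1: 15.4 kHz, 16.6 kHz.
k=2: 31.4 kHz, 32.6 kHz.
k=3: 47.4 kHz, 48.6 kHz.
k=4: 63.4 kHz, 64.6 kHz.
Within [21.4 kHz, 56.3 kHz]: 31.4 kHz, 32.6 kHz, 47.4 kHz, 48.6 kHz.

31.4 kHz, 32.6 kHz, 47.4 kHz, 48.6 kHz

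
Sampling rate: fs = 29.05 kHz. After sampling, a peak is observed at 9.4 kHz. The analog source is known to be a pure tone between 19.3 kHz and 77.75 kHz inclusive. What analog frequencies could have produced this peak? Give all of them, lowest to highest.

Frequencies that alias to 9.4 kHz are k·fs ± 9.4 kHz for integer k ≥ 0.
k=0: 9.4 kHz.
k=1: 19.65 kHz, 38.45 kHz.
k=2: 48.7 kHz, 67.5 kHz.
k=3: 77.75 kHz, 96.55 kHz.
k=4: 106.8 kHz, 125.6 kHz.
Within [19.3 kHz, 77.75 kHz]: 19.65 kHz, 38.45 kHz, 48.7 kHz, 67.5 kHz, 77.75 kHz.

19.65 kHz, 38.45 kHz, 48.7 kHz, 67.5 kHz, 77.75 kHz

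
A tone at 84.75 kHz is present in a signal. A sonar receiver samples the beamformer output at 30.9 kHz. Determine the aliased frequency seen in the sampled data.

84.75 kHz mod fs = 22.95 kHz.
22.95 kHz > fs/2 = 15.45 kHz, folds to fs − 22.95 kHz = 7.95 kHz.

7.95 kHz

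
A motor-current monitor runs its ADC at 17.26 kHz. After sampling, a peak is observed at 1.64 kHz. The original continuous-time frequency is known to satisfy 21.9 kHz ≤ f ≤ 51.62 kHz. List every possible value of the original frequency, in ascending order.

32.88 kHz, 36.16 kHz, 50.14 kHz

Frequencies that alias to 1.64 kHz are k·fs ± 1.64 kHz for integer k ≥ 0.
k=0: 1.64 kHz.
k=1: 15.62 kHz, 18.9 kHz.
k=2: 32.88 kHz, 36.16 kHz.
k=3: 50.14 kHz, 53.42 kHz.
k=4: 67.4 kHz, 70.68 kHz.
Within [21.9 kHz, 51.62 kHz]: 32.88 kHz, 36.16 kHz, 50.14 kHz.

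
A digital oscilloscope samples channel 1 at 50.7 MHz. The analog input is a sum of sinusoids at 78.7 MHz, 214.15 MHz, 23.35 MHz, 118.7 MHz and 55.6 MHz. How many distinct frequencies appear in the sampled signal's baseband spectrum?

fs/2 = 25.35 MHz.
78.7 MHz mod fs = 28 MHz.
28 MHz > fs/2 = 25.35 MHz, folds to fs − 28 MHz = 22.7 MHz.
214.15 MHz mod fs = 11.35 MHz.
11.35 MHz ≤ fs/2 = 25.35 MHz, appears at 11.35 MHz.
23.35 MHz ≤ fs/2 = 25.35 MHz, passes unchanged.
118.7 MHz mod fs = 17.3 MHz.
17.3 MHz ≤ fs/2 = 25.35 MHz, appears at 17.3 MHz.
55.6 MHz mod fs = 4.9 MHz.
4.9 MHz ≤ fs/2 = 25.35 MHz, appears at 4.9 MHz.
Distinct values: {4.9 MHz, 11.35 MHz, 17.3 MHz, 22.7 MHz, 23.35 MHz} → 5.

5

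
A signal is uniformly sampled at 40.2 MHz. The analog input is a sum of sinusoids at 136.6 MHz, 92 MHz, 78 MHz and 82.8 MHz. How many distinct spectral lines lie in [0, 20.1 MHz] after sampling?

fs/2 = 20.1 MHz.
136.6 MHz mod fs = 16 MHz.
16 MHz ≤ fs/2 = 20.1 MHz, appears at 16 MHz.
92 MHz mod fs = 11.6 MHz.
11.6 MHz ≤ fs/2 = 20.1 MHz, appears at 11.6 MHz.
78 MHz mod fs = 37.8 MHz.
37.8 MHz > fs/2 = 20.1 MHz, folds to fs − 37.8 MHz = 2.4 MHz.
82.8 MHz mod fs = 2.4 MHz.
2.4 MHz ≤ fs/2 = 20.1 MHz, appears at 2.4 MHz.
Distinct values: {2.4 MHz, 11.6 MHz, 16 MHz} → 3.

3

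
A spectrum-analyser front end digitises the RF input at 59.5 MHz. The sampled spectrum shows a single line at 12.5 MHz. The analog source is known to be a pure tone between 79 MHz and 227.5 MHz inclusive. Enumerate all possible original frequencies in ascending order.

Frequencies that alias to 12.5 MHz are k·fs ± 12.5 MHz for integer k ≥ 0.
k=0: 12.5 MHz.
k=1: 47 MHz, 72 MHz.
k=2: 106.5 MHz, 131.5 MHz.
k=3: 166 MHz, 191 MHz.
k=4: 225.5 MHz, 250.5 MHz.
k=5: 285 MHz, 310 MHz.
Within [79 MHz, 227.5 MHz]: 106.5 MHz, 131.5 MHz, 166 MHz, 191 MHz, 225.5 MHz.

106.5 MHz, 131.5 MHz, 166 MHz, 191 MHz, 225.5 MHz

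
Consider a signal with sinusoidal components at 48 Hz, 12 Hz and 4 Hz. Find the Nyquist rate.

96 Hz

Highest-frequency component: 48 Hz.
Nyquist rate = 2 × 48 Hz = 96 Hz.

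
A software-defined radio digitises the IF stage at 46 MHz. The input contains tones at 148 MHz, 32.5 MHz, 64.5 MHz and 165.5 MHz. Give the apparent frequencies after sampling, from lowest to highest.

10 MHz, 13.5 MHz, 18.5 MHz

fs/2 = 23 MHz.
148 MHz mod fs = 10 MHz.
10 MHz ≤ fs/2 = 23 MHz, appears at 10 MHz.
32.5 MHz > fs/2 = 23 MHz, folds to fs − 32.5 MHz = 13.5 MHz.
64.5 MHz mod fs = 18.5 MHz.
18.5 MHz ≤ fs/2 = 23 MHz, appears at 18.5 MHz.
165.5 MHz mod fs = 27.5 MHz.
27.5 MHz > fs/2 = 23 MHz, folds to fs − 27.5 MHz = 18.5 MHz.
Distinct values: {10 MHz, 13.5 MHz, 18.5 MHz}.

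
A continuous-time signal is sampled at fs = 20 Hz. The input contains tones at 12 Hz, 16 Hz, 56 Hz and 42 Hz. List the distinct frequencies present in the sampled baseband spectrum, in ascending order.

fs/2 = 10 Hz.
12 Hz > fs/2 = 10 Hz, folds to fs − 12 Hz = 8 Hz.
16 Hz > fs/2 = 10 Hz, folds to fs − 16 Hz = 4 Hz.
56 Hz mod fs = 16 Hz.
16 Hz > fs/2 = 10 Hz, folds to fs − 16 Hz = 4 Hz.
42 Hz mod fs = 2 Hz.
2 Hz ≤ fs/2 = 10 Hz, appears at 2 Hz.
Distinct values: {2 Hz, 4 Hz, 8 Hz}.

2 Hz, 4 Hz, 8 Hz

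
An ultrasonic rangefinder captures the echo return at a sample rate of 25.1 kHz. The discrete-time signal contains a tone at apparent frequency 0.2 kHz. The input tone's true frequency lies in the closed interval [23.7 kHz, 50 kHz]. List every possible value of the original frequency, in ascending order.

24.9 kHz, 25.3 kHz, 50 kHz

Frequencies that alias to 0.2 kHz are k·fs ± 0.2 kHz for integer k ≥ 0.
k=0: 0.2 kHz.
k=1: 24.9 kHz, 25.3 kHz.
k=2: 50 kHz, 50.4 kHz.
k=3: 75.1 kHz, 75.5 kHz.
Within [23.7 kHz, 50 kHz]: 24.9 kHz, 25.3 kHz, 50 kHz.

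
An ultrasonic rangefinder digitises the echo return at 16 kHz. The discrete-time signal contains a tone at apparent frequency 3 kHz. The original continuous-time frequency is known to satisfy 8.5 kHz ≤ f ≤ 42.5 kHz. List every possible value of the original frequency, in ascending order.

Frequencies that alias to 3 kHz are k·fs ± 3 kHz for integer k ≥ 0.
k=0: 3 kHz.
k=1: 13 kHz, 19 kHz.
k=2: 29 kHz, 35 kHz.
k=3: 45 kHz, 51 kHz.
Within [8.5 kHz, 42.5 kHz]: 13 kHz, 19 kHz, 29 kHz, 35 kHz.

13 kHz, 19 kHz, 29 kHz, 35 kHz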